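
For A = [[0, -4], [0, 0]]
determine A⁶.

[[0, 0], [0, 0]]

A is strictly triangular, hence nilpotent: A² = 0, so A⁶ = 0.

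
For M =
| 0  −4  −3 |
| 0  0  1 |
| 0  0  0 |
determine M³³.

[[0, 0, 0], [0, 0, 0], [0, 0, 0]]

M is strictly triangular, hence nilpotent: M³ = 0, so M³³ = 0.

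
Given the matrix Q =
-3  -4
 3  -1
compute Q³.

Q² = [[-3, 16], [-12, -11]]
Q³ = [[57, -4], [3, 59]]

[[57, -4], [3, 59]]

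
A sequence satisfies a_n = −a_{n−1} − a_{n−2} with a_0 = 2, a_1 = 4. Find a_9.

2

With companion matrix Q = [[−1, −1], [1, 0]], [a_n, a_{n−1}]ᵀ = Q·[a_{n−1}, a_{n−2}]ᵀ, so [a_9, a_8]ᵀ = Q^8·[a_1, a_0]ᵀ.
Q^8 = [[0, 1], [−1, −1]], giving [a_9, a_8]ᵀ = [[2], [−6]].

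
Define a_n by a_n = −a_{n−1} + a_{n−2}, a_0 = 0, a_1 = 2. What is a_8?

With companion matrix T = [[−1, 1], [1, 0]], [a_n, a_{n−1}]ᵀ = T·[a_{n−1}, a_{n−2}]ᵀ, so [a_8, a_7]ᵀ = T⁷·[a_1, a_0]ᵀ.
T⁷ = [[−21, 13], [13, −8]], giving [a_8, a_7]ᵀ = [[−42], [26]].

−42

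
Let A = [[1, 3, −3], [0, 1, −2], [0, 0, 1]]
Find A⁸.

A = I + N where N = [[0, 3, −3], [0, 0, −2], [0, 0, 0]] is strictly upper-triangular, so N³ = 0.
(I + N)⁸ = I + 8·N + 28·N² = [[1, 24, −192], [0, 1, −16], [0, 0, 1]].

[[1, 24, −192], [0, 1, −16], [0, 0, 1]]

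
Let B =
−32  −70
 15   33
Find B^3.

[[−218, −490], [105, 237]]

tr B = 1 and det B = −6, so the characteristic polynomial is λ² − (1)λ + (−6) with roots 3 and −2.
Eigenvectors give P = [[−2, 7], [1, −3]] with P⁻¹ = [[3, 7], [1, 2]], and B = P·diag(3, −2)·P⁻¹.
Then B^3 = P·diag(27, −8)·P⁻¹ = [[−54, −56], [27, 24]] · [[3, 7], [1, 2]] = [[−218, −490], [105, 237]].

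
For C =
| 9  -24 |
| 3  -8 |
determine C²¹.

C² = C (a projection; rank 1, trace 1), so C²¹ = C.

[[9, -24], [3, -8]]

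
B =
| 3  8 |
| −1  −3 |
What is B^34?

[[1, 0], [0, 1]]

B² = I (check: tr B = 0 and det B = −1), so B^34 = I since 34 is even.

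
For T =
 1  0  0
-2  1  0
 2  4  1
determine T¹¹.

[[1, 0, 0], [-22, 1, 0], [-418, 44, 1]]

T = I + N where N = [[0, 0, 0], [-2, 0, 0], [2, 4, 0]] is strictly lower-triangular, so N³ = 0.
(I + N)¹¹ = I + 11·N + 55·N² = [[1, 0, 0], [-22, 1, 0], [-418, 44, 1]].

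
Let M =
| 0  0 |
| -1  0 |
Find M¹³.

M is strictly triangular, hence nilpotent: M² = 0, so M¹³ = 0.

[[0, 0], [0, 0]]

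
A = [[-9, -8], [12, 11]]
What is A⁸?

[[-13119, -13120], [19680, 19681]]

tr A = 2 and det A = -3, so the characteristic polynomial is λ² − (2)λ + (-3) with roots -1 and 3.
Eigenvectors give P = [[-1, 2], [1, -3]] with P⁻¹ = [[-3, -2], [-1, -1]], and A = P·diag(-1, 3)·P⁻¹.
Then A⁸ = P·diag(1, 6561)·P⁻¹ = [[-1, 13122], [1, -19683]] · [[-3, -2], [-1, -1]] = [[-13119, -13120], [19680, 19681]].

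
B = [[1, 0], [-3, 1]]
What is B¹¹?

B = I + N where N = [[0, 0], [-3, 0]] is strictly lower-triangular, so N² = 0.
(I + N)¹¹ = I + 11·N = [[1, 0], [-33, 1]].

[[1, 0], [-33, 1]]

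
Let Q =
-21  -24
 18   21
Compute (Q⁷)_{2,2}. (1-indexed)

tr Q = 0 and det Q = -9, so the characteristic polynomial is λ² − (0)λ + (-9) with roots -3 and 3.
Eigenvectors give P = [[-4, 1], [3, -1]] with P⁻¹ = [[-1, -1], [-3, -4]], and Q = P·diag(-3, 3)·P⁻¹.
Then Q⁷ = P·diag(-2187, 2187)·P⁻¹ = [[8748, 2187], [-6561, -2187]] · [[-1, -1], [-3, -4]] = [[-15309, -17496], [13122, 15309]].

15309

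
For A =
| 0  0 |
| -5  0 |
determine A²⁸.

[[0, 0], [0, 0]]

A is strictly triangular, hence nilpotent: A² = 0, so A²⁸ = 0.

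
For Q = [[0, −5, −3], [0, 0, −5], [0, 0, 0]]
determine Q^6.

[[0, 0, 0], [0, 0, 0], [0, 0, 0]]

Q is strictly triangular, hence nilpotent: Q^3 = 0, so Q^6 = 0.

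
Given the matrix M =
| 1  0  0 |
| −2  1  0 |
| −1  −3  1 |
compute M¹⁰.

M = I + N where N = [[0, 0, 0], [−2, 0, 0], [−1, −3, 0]] is strictly lower-triangular, so N³ = 0.
(I + N)¹⁰ = I + 10·N + 45·N² = [[1, 0, 0], [−20, 1, 0], [260, −30, 1]].

[[1, 0, 0], [−20, 1, 0], [260, −30, 1]]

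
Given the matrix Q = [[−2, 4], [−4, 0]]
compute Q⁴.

Q² = [[−12, −8], [8, −16]]
Q³ = [[56, −48], [48, 32]]
Q⁴ = [[80, 224], [−224, 192]]

[[80, 224], [−224, 192]]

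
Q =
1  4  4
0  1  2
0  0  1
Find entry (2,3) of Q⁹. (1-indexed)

18

Q = I + N where N = [[0, 4, 4], [0, 0, 2], [0, 0, 0]] is strictly upper-triangular, so N³ = 0.
(I + N)⁹ = I + 9·N + 36·N² = [[1, 36, 324], [0, 1, 18], [0, 0, 1]].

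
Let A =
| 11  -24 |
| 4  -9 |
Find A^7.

tr A = 2 and det A = -3, so the characteristic polynomial is λ² − (2)λ + (-3) with roots -1 and 3.
Eigenvectors give P = [[-2, 3], [-1, 1]] with P⁻¹ = [[1, -3], [1, -2]], and A = P·diag(-1, 3)·P⁻¹.
Then A^7 = P·diag(-1, 2187)·P⁻¹ = [[2, 6561], [1, 2187]] · [[1, -3], [1, -2]] = [[6563, -13128], [2188, -4377]].

[[6563, -13128], [2188, -4377]]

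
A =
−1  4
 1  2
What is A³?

[[−1, 28], [7, 20]]

A² = [[5, 4], [1, 8]]
A³ = [[−1, 28], [7, 20]]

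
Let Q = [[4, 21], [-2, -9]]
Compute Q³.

tr Q = -5 and det Q = 6, so the characteristic polynomial is λ² − (-5)λ + (6) with roots -2 and -3.
Eigenvectors give P = [[-7, -3], [2, 1]] with P⁻¹ = [[-1, -3], [2, 7]], and Q = P·diag(-2, -3)·P⁻¹.
Then Q³ = P·diag(-8, -27)·P⁻¹ = [[56, 81], [-16, -27]] · [[-1, -3], [2, 7]] = [[106, 399], [-38, -141]].

[[106, 399], [-38, -141]]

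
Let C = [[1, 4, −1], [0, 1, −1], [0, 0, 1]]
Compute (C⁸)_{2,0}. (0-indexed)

C = I + N where N = [[0, 4, −1], [0, 0, −1], [0, 0, 0]] is strictly upper-triangular, so N³ = 0.
(I + N)⁸ = I + 8·N + 28·N² = [[1, 32, −120], [0, 1, −8], [0, 0, 1]].

0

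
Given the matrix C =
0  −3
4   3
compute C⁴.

C² = [[−12, −9], [12, −3]]
C³ = [[−36, 9], [−12, −45]]
C⁴ = [[36, 135], [−180, −99]]

[[36, 135], [−180, −99]]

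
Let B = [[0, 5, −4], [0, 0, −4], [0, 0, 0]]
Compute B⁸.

B is strictly triangular, hence nilpotent: B³ = 0, so B⁸ = 0.

[[0, 0, 0], [0, 0, 0], [0, 0, 0]]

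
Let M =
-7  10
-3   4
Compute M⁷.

[[-763, 1270], [-381, 634]]

tr M = -3 and det M = 2, so the characteristic polynomial is λ² − (-3)λ + (2) with roots -1 and -2.
Eigenvectors give P = [[-5, 2], [-3, 1]] with P⁻¹ = [[1, -2], [3, -5]], and M = P·diag(-1, -2)·P⁻¹.
Then M⁷ = P·diag(-1, -128)·P⁻¹ = [[5, -256], [3, -128]] · [[1, -2], [3, -5]] = [[-763, 1270], [-381, 634]].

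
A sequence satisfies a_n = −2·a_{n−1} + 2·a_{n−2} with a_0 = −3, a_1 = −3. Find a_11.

With companion matrix A = [[−2, 2], [1, 0]], [a_n, a_{n−1}]ᵀ = A·[a_{n−1}, a_{n−2}]ᵀ, so [a_11, a_10]ᵀ = A^10·[a_1, a_0]ᵀ.
A^10 = [[18272, −13376], [−6688, 4896]], giving [a_11, a_10]ᵀ = [[−14688], [5376]].

−14688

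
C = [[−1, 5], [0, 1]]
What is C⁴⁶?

C² = I (check: tr C = 0 and det C = −1), so C⁴⁶ = I since 46 is even.

[[1, 0], [0, 1]]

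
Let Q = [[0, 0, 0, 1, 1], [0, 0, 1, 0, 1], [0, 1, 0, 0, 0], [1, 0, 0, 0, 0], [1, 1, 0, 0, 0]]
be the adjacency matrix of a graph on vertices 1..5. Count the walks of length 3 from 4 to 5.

0

The number of length-3 walks from vertex 4 to vertex 5 is entry (4,5) of Q³, where Q is the adjacency matrix.
Q² = [[2, 1, 0, 0, 0], [1, 2, 0, 0, 0], [0, 0, 1, 0, 1], [0, 0, 0, 1, 1], [0, 0, 1, 1, 2]]
Q³ = [[0, 0, 1, 2, 3], [0, 0, 2, 1, 3], [1, 2, 0, 0, 0], [2, 1, 0, 0, 0], [3, 3, 0, 0, 0]]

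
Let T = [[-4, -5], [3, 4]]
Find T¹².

T² = I (check: tr T = 0 and det T = -1), so T¹² = I since 12 is even.

[[1, 0], [0, 1]]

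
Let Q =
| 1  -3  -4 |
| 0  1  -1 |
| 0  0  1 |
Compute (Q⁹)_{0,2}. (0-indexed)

Q = I + N where N = [[0, -3, -4], [0, 0, -1], [0, 0, 0]] is strictly upper-triangular, so N³ = 0.
(I + N)⁹ = I + 9·N + 36·N² = [[1, -27, 72], [0, 1, -9], [0, 0, 1]].

72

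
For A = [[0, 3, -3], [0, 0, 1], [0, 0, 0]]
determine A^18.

[[0, 0, 0], [0, 0, 0], [0, 0, 0]]

A is strictly triangular, hence nilpotent: A^3 = 0, so A^18 = 0.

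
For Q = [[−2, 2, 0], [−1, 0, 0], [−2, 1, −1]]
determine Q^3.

Q^2 = [[2, −4, 0], [2, −2, 0], [5, −5, 1]]
Q^3 = [[0, 4, 0], [−2, 4, 0], [−7, 11, −1]]

[[0, 4, 0], [−2, 4, 0], [−7, 11, −1]]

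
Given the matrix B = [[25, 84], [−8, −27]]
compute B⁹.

tr B = −2 and det B = −3, so the characteristic polynomial is λ² − (−2)λ + (−3) with roots −3 and 1.
Eigenvectors give P = [[3, 7], [−1, −2]] with P⁻¹ = [[−2, −7], [1, 3]], and B = P·diag(−3, 1)·P⁻¹.
Then B⁹ = P·diag(−19683, 1)·P⁻¹ = [[−59049, 7], [19683, −2]] · [[−2, −7], [1, 3]] = [[118105, 413364], [−39368, −137787]].

[[118105, 413364], [−39368, −137787]]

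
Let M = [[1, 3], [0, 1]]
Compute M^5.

M = I + N where N = [[0, 3], [0, 0]] is strictly upper-triangular, so N^2 = 0.
(I + N)^5 = I + 5·N = [[1, 15], [0, 1]].

[[1, 15], [0, 1]]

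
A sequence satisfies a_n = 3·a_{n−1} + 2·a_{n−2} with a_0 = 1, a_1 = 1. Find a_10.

With companion matrix A = [[3, 2], [1, 0]], [a_n, a_{n−1}]ᵀ = A·[a_{n−1}, a_{n−2}]ᵀ, so [a_10, a_9]ᵀ = A^9·[a_1, a_0]ᵀ.
A^9 = [[79647, 44726], [22363, 12558]], giving [a_10, a_9]ᵀ = [[124373], [34921]].

124373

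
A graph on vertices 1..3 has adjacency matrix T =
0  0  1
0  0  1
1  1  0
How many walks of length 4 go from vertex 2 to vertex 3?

The number of length-4 walks from vertex 2 to vertex 3 is entry (2,3) of T⁴, where T is the adjacency matrix.
T² = [[1, 1, 0], [1, 1, 0], [0, 0, 2]]
T³ = [[0, 0, 2], [0, 0, 2], [2, 2, 0]]
T⁴ = [[2, 2, 0], [2, 2, 0], [0, 0, 4]]

0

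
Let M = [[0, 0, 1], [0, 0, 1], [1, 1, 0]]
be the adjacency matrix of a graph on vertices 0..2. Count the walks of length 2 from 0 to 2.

The number of length-2 walks from vertex 0 to vertex 2 is entry (0,2) of M², where M is the adjacency matrix.
M² = [[1, 1, 0], [1, 1, 0], [0, 0, 2]]

0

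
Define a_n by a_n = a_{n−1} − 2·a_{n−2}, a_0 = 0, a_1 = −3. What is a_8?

9

With companion matrix C = [[1, −2], [1, 0]], [a_n, a_{n−1}]ᵀ = C·[a_{n−1}, a_{n−2}]ᵀ, so [a_8, a_7]ᵀ = C^7·[a_1, a_0]ᵀ.
C^7 = [[−3, −14], [7, −10]], giving [a_8, a_7]ᵀ = [[9], [−21]].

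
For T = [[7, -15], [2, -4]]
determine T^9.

[[3067, -7665], [1022, -2554]]

tr T = 3 and det T = 2, so the characteristic polynomial is λ² − (3)λ + (2) with roots 2 and 1.
Eigenvectors give P = [[3, -5], [1, -2]] with P⁻¹ = [[2, -5], [1, -3]], and T = P·diag(2, 1)·P⁻¹.
Then T^9 = P·diag(512, 1)·P⁻¹ = [[1536, -5], [512, -2]] · [[2, -5], [1, -3]] = [[3067, -7665], [1022, -2554]].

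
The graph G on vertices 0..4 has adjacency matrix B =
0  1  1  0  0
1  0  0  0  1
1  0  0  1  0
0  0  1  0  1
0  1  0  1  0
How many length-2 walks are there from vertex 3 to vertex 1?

The number of length-2 walks from vertex 3 to vertex 1 is entry (3,1) of B^2, where B is the adjacency matrix.
B^2 = [[2, 0, 0, 1, 1], [0, 2, 1, 1, 0], [0, 1, 2, 0, 1], [1, 1, 0, 2, 0], [1, 0, 1, 0, 2]]

1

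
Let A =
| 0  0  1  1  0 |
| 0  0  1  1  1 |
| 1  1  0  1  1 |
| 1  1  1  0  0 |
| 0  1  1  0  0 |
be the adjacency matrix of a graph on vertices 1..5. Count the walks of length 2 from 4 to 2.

1

The number of length-2 walks from vertex 4 to vertex 2 is entry (4,2) of A², where A is the adjacency matrix.
A² = [[2, 2, 1, 1, 1], [2, 3, 2, 1, 1], [1, 2, 4, 2, 1], [1, 1, 2, 3, 2], [1, 1, 1, 2, 2]]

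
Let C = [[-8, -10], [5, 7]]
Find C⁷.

[[-4502, -4630], [2315, 2443]]

tr C = -1 and det C = -6, so the characteristic polynomial is λ² − (-1)λ + (-6) with roots 2 and -3.
Eigenvectors give P = [[-1, 2], [1, -1]] with P⁻¹ = [[1, 2], [1, 1]], and C = P·diag(2, -3)·P⁻¹.
Then C⁷ = P·diag(128, -2187)·P⁻¹ = [[-128, -4374], [128, 2187]] · [[1, 2], [1, 1]] = [[-4502, -4630], [2315, 2443]].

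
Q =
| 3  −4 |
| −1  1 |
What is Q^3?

[[55, −68], [−17, 21]]

Q^2 = [[13, −16], [−4, 5]]
Q^3 = [[55, −68], [−17, 21]]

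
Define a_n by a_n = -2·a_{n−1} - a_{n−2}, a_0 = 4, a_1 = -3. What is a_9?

With companion matrix C = [[-2, -1], [1, 0]], [a_n, a_{n−1}]ᵀ = C·[a_{n−1}, a_{n−2}]ᵀ, so [a_9, a_8]ᵀ = C⁸·[a_1, a_0]ᵀ.
C⁸ = [[9, 8], [-8, -7]], giving [a_9, a_8]ᵀ = [[5], [-4]].

5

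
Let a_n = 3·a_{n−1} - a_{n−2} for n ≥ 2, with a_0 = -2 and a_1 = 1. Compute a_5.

97

With companion matrix C = [[3, -1], [1, 0]], [a_n, a_{n−1}]ᵀ = C·[a_{n−1}, a_{n−2}]ᵀ, so [a_5, a_4]ᵀ = C⁴·[a_1, a_0]ᵀ.
C⁴ = [[55, -21], [21, -8]], giving [a_5, a_4]ᵀ = [[97], [37]].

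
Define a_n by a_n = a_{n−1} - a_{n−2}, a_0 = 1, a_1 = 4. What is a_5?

With companion matrix T = [[1, -1], [1, 0]], [a_n, a_{n−1}]ᵀ = T·[a_{n−1}, a_{n−2}]ᵀ, so [a_5, a_4]ᵀ = T⁴·[a_1, a_0]ᵀ.
T⁴ = [[-1, 1], [-1, 0]], giving [a_5, a_4]ᵀ = [[-3], [-4]].

-3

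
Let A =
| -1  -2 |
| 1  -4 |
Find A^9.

[[18659, -38342], [19171, -38854]]

tr A = -5 and det A = 6, so the characteristic polynomial is λ² − (-5)λ + (6) with roots -3 and -2.
Eigenvectors give P = [[1, 2], [1, 1]] with P⁻¹ = [[-1, 2], [1, -1]], and A = P·diag(-3, -2)·P⁻¹.
Then A^9 = P·diag(-19683, -512)·P⁻¹ = [[-19683, -1024], [-19683, -512]] · [[-1, 2], [1, -1]] = [[18659, -38342], [19171, -38854]].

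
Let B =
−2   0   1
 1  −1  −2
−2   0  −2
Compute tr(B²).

5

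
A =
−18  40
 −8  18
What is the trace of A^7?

tr A = 0 and det A = −4, so the characteristic polynomial is λ² − (0)λ + (−4) with roots −2 and 2.
Eigenvectors give P = [[−5, 2], [−2, 1]] with P⁻¹ = [[−1, 2], [−2, 5]], and A = P·diag(−2, 2)·P⁻¹.
Then A^7 = P·diag(−128, 128)·P⁻¹ = [[640, 256], [256, 128]] · [[−1, 2], [−2, 5]] = [[−1152, 2560], [−512, 1152]].

0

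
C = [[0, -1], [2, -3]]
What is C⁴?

[[-14, 15], [-30, 31]]

tr C = -3 and det C = 2, so the characteristic polynomial is λ² − (-3)λ + (2) with roots -2 and -1.
Eigenvectors give P = [[-1, 1], [-2, 1]] with P⁻¹ = [[1, -1], [2, -1]], and C = P·diag(-2, -1)·P⁻¹.
Then C⁴ = P·diag(16, 1)·P⁻¹ = [[-16, 1], [-32, 1]] · [[1, -1], [2, -1]] = [[-14, 15], [-30, 31]].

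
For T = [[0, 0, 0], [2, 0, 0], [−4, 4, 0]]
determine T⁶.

T is strictly triangular, hence nilpotent: T³ = 0, so T⁶ = 0.

[[0, 0, 0], [0, 0, 0], [0, 0, 0]]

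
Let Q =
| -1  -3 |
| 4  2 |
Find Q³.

Q² = [[-11, -3], [4, -8]]
Q³ = [[-1, 27], [-36, -28]]

[[-1, 27], [-36, -28]]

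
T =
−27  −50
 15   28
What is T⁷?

[[−11703, −23150], [6945, 13762]]

tr T = 1 and det T = −6, so the characteristic polynomial is λ² − (1)λ + (−6) with roots 3 and −2.
Eigenvectors give P = [[5, 2], [−3, −1]] with P⁻¹ = [[−1, −2], [3, 5]], and T = P·diag(3, −2)·P⁻¹.
Then T⁷ = P·diag(2187, −128)·P⁻¹ = [[10935, −256], [−6561, 128]] · [[−1, −2], [3, 5]] = [[−11703, −23150], [6945, 13762]].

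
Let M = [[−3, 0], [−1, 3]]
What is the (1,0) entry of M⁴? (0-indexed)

M² = [[9, 0], [0, 9]]
M³ = [[−27, 0], [−9, 27]]
M⁴ = [[81, 0], [0, 81]]

0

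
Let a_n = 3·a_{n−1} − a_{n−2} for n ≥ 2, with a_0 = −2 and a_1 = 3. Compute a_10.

25463

With companion matrix M = [[3, −1], [1, 0]], [a_n, a_{n−1}]ᵀ = M·[a_{n−1}, a_{n−2}]ᵀ, so [a_10, a_9]ᵀ = M⁹·[a_1, a_0]ᵀ.
M⁹ = [[6765, −2584], [2584, −987]], giving [a_10, a_9]ᵀ = [[25463], [9726]].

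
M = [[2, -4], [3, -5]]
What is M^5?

[[92, -124], [93, -125]]

tr M = -3 and det M = 2, so the characteristic polynomial is λ² − (-3)λ + (2) with roots -2 and -1.
Eigenvectors give P = [[1, -4], [1, -3]] with P⁻¹ = [[-3, 4], [-1, 1]], and M = P·diag(-2, -1)·P⁻¹.
Then M^5 = P·diag(-32, -1)·P⁻¹ = [[-32, 4], [-32, 3]] · [[-3, 4], [-1, 1]] = [[92, -124], [93, -125]].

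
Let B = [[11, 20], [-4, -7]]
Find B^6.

tr B = 4 and det B = 3, so the characteristic polynomial is λ² − (4)λ + (3) with roots 1 and 3.
Eigenvectors give P = [[-2, 5], [1, -2]] with P⁻¹ = [[2, 5], [1, 2]], and B = P·diag(1, 3)·P⁻¹.
Then B^6 = P·diag(1, 729)·P⁻¹ = [[-2, 3645], [1, -1458]] · [[2, 5], [1, 2]] = [[3641, 7280], [-1456, -2911]].

[[3641, 7280], [-1456, -2911]]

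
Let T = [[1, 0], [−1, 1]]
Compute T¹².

T = I + N where N = [[0, 0], [−1, 0]] is strictly lower-triangular, so N² = 0.
(I + N)¹² = I + 12·N = [[1, 0], [−12, 1]].

[[1, 0], [−12, 1]]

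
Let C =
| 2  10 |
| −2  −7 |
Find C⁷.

[[8108, 20590], [−4118, −10423]]

tr C = −5 and det C = 6, so the characteristic polynomial is λ² − (−5)λ + (6) with roots −2 and −3.
Eigenvectors give P = [[5, −2], [−2, 1]] with P⁻¹ = [[1, 2], [2, 5]], and C = P·diag(−2, −3)·P⁻¹.
Then C⁷ = P·diag(−128, −2187)·P⁻¹ = [[−640, 4374], [256, −2187]] · [[1, 2], [2, 5]] = [[8108, 20590], [−4118, −10423]].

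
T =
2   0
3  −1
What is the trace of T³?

T² = [[4, 0], [3, 1]]
T³ = [[8, 0], [9, −1]]

7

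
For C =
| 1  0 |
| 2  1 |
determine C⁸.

C = I + N where N = [[0, 0], [2, 0]] is strictly lower-triangular, so N² = 0.
(I + N)⁸ = I + 8·N = [[1, 0], [16, 1]].

[[1, 0], [16, 1]]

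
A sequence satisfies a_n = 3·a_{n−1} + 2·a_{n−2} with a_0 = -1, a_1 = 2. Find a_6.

With companion matrix A = [[3, 2], [1, 0]], [a_n, a_{n−1}]ᵀ = A·[a_{n−1}, a_{n−2}]ᵀ, so [a_6, a_5]ᵀ = A⁵·[a_1, a_0]ᵀ.
A⁵ = [[495, 278], [139, 78]], giving [a_6, a_5]ᵀ = [[712], [200]].

712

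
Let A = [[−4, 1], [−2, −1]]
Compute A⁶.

[[1394, −665], [1330, −601]]

tr A = −5 and det A = 6, so the characteristic polynomial is λ² − (−5)λ + (6) with roots −2 and −3.
Eigenvectors give P = [[−1, 1], [−2, 1]] with P⁻¹ = [[1, −1], [2, −1]], and A = P·diag(−2, −3)·P⁻¹.
Then A⁶ = P·diag(64, 729)·P⁻¹ = [[−64, 729], [−128, 729]] · [[1, −1], [2, −1]] = [[1394, −665], [1330, −601]].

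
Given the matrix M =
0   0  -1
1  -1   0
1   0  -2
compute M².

[[-1, 0, 2], [-1, 1, -1], [-2, 0, 3]]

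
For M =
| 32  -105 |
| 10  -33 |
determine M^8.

[[-37574, 132405], [-12610, 44391]]

tr M = -1 and det M = -6, so the characteristic polynomial is λ² − (-1)λ + (-6) with roots -3 and 2.
Eigenvectors give P = [[3, 7], [1, 2]] with P⁻¹ = [[-2, 7], [1, -3]], and M = P·diag(-3, 2)·P⁻¹.
Then M^8 = P·diag(6561, 256)·P⁻¹ = [[19683, 1792], [6561, 512]] · [[-2, 7], [1, -3]] = [[-37574, 132405], [-12610, 44391]].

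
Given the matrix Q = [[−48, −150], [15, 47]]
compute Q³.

[[−342, −1050], [105, 323]]

tr Q = −1 and det Q = −6, so the characteristic polynomial is λ² − (−1)λ + (−6) with roots −3 and 2.
Eigenvectors give P = [[10, −3], [−3, 1]] with P⁻¹ = [[1, 3], [3, 10]], and Q = P·diag(−3, 2)·P⁻¹.
Then Q³ = P·diag(−27, 8)·P⁻¹ = [[−270, −24], [81, 8]] · [[1, 3], [3, 10]] = [[−342, −1050], [105, 323]].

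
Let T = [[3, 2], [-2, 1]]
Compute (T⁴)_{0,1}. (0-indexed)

16

T² = [[5, 8], [-8, -3]]
T³ = [[-1, 18], [-18, -19]]
T⁴ = [[-39, 16], [-16, -55]]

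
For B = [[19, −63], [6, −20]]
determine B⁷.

tr B = −1 and det B = −2, so the characteristic polynomial is λ² − (−1)λ + (−2) with roots 1 and −2.
Eigenvectors give P = [[7, 3], [2, 1]] with P⁻¹ = [[1, −3], [−2, 7]], and B = P·diag(1, −2)·P⁻¹.
Then B⁷ = P·diag(1, −128)·P⁻¹ = [[7, −384], [2, −128]] · [[1, −3], [−2, 7]] = [[775, −2709], [258, −902]].

[[775, −2709], [258, −902]]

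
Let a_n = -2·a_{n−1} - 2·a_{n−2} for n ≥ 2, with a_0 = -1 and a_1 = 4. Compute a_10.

-96

With companion matrix Q = [[-2, -2], [1, 0]], [a_n, a_{n−1}]ᵀ = Q·[a_{n−1}, a_{n−2}]ᵀ, so [a_10, a_9]ᵀ = Q⁹·[a_1, a_0]ᵀ.
Q⁹ = [[-32, -32], [16, 0]], giving [a_10, a_9]ᵀ = [[-96], [64]].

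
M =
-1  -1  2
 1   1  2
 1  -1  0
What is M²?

[[2, -2, -4], [2, -2, 4], [-2, -2, 0]]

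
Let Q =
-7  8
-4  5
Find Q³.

tr Q = -2 and det Q = -3, so the characteristic polynomial is λ² − (-2)λ + (-3) with roots 1 and -3.
Eigenvectors give P = [[1, -2], [1, -1]] with P⁻¹ = [[-1, 2], [-1, 1]], and Q = P·diag(1, -3)·P⁻¹.
Then Q³ = P·diag(1, -27)·P⁻¹ = [[1, 54], [1, 27]] · [[-1, 2], [-1, 1]] = [[-55, 56], [-28, 29]].

[[-55, 56], [-28, 29]]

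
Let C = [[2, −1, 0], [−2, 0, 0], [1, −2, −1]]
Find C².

[[6, −2, 0], [−4, 2, 0], [5, 1, 1]]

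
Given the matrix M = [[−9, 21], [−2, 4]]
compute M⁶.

[[4719, −13965], [1330, −3926]]

tr M = −5 and det M = 6, so the characteristic polynomial is λ² − (−5)λ + (6) with roots −2 and −3.
Eigenvectors give P = [[3, 7], [1, 2]] with P⁻¹ = [[−2, 7], [1, −3]], and M = P·diag(−2, −3)·P⁻¹.
Then M⁶ = P·diag(64, 729)·P⁻¹ = [[192, 5103], [64, 1458]] · [[−2, 7], [1, −3]] = [[4719, −13965], [1330, −3926]].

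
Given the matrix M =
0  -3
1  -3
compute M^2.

[[-3, 9], [-3, 6]]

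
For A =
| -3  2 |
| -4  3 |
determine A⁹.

A² = I (check: tr A = 0 and det A = -1), so A⁹ = A since 9 is odd.

[[-3, 2], [-4, 3]]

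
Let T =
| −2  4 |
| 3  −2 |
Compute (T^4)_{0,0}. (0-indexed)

T^2 = [[16, −16], [−12, 16]]
T^3 = [[−80, 96], [72, −80]]
T^4 = [[448, −512], [−384, 448]]

448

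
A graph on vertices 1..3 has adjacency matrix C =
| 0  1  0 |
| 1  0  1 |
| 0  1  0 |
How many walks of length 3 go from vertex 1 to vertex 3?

The number of length-3 walks from vertex 1 to vertex 3 is entry (1,3) of C^3, where C is the adjacency matrix.
C^2 = [[1, 0, 1], [0, 2, 0], [1, 0, 1]]
C^3 = [[0, 2, 0], [2, 0, 2], [0, 2, 0]]

0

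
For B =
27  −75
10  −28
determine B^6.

[[−3261, 9975], [−1330, 4054]]

tr B = −1 and det B = −6, so the characteristic polynomial is λ² − (−1)λ + (−6) with roots 2 and −3.
Eigenvectors give P = [[−3, 5], [−1, 2]] with P⁻¹ = [[−2, 5], [−1, 3]], and B = P·diag(2, −3)·P⁻¹.
Then B^6 = P·diag(64, 729)·P⁻¹ = [[−192, 3645], [−64, 1458]] · [[−2, 5], [−1, 3]] = [[−3261, 9975], [−1330, 4054]].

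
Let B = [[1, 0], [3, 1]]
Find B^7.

[[1, 0], [21, 1]]

B = I + N where N = [[0, 0], [3, 0]] is strictly lower-triangular, so N^2 = 0.
(I + N)^7 = I + 7·N = [[1, 0], [21, 1]].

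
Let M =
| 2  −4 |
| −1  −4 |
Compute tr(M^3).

M^2 = [[8, 8], [2, 20]]
M^3 = [[8, −64], [−16, −88]]

−80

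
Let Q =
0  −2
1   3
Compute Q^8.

tr Q = 3 and det Q = 2, so the characteristic polynomial is λ² − (3)λ + (2) with roots 2 and 1.
Eigenvectors give P = [[−1, −2], [1, 1]] with P⁻¹ = [[1, 2], [−1, −1]], and Q = P·diag(2, 1)·P⁻¹.
Then Q^8 = P·diag(256, 1)·P⁻¹ = [[−256, −2], [256, 1]] · [[1, 2], [−1, −1]] = [[−254, −510], [255, 511]].

[[−254, −510], [255, 511]]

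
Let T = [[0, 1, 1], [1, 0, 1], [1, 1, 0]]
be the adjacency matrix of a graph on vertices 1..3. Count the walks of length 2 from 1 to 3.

1

The number of length-2 walks from vertex 1 to vertex 3 is entry (1,3) of T², where T is the adjacency matrix.
T² = [[2, 1, 1], [1, 2, 1], [1, 1, 2]]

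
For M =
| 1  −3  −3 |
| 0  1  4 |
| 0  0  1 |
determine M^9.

M = I + N where N = [[0, −3, −3], [0, 0, 4], [0, 0, 0]] is strictly upper-triangular, so N^3 = 0.
(I + N)^9 = I + 9·N + 36·N^2 = [[1, −27, −459], [0, 1, 36], [0, 0, 1]].

[[1, −27, −459], [0, 1, 36], [0, 0, 1]]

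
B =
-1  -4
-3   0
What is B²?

[[13, 4], [3, 12]]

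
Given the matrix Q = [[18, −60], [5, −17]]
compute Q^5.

[[1068, −3300], [275, −857]]

tr Q = 1 and det Q = −6, so the characteristic polynomial is λ² − (1)λ + (−6) with roots 3 and −2.
Eigenvectors give P = [[4, 3], [1, 1]] with P⁻¹ = [[1, −3], [−1, 4]], and Q = P·diag(3, −2)·P⁻¹.
Then Q^5 = P·diag(243, −32)·P⁻¹ = [[972, −96], [243, −32]] · [[1, −3], [−1, 4]] = [[1068, −3300], [275, −857]].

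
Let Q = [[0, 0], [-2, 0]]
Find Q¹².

Q is strictly triangular, hence nilpotent: Q² = 0, so Q¹² = 0.

[[0, 0], [0, 0]]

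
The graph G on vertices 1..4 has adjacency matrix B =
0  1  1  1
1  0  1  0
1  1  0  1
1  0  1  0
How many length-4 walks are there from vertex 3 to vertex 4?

The number of length-4 walks from vertex 3 to vertex 4 is entry (3,4) of B^4, where B is the adjacency matrix.
B^2 = [[3, 1, 2, 1], [1, 2, 1, 2], [2, 1, 3, 1], [1, 2, 1, 2]]
B^3 = [[4, 5, 5, 5], [5, 2, 5, 2], [5, 5, 4, 5], [5, 2, 5, 2]]
B^4 = [[15, 9, 14, 9], [9, 10, 9, 10], [14, 9, 15, 9], [9, 10, 9, 10]]

9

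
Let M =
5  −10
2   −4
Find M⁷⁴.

M² = M (a projection; rank 1, trace 1), so M⁷⁴ = M.

[[5, −10], [2, −4]]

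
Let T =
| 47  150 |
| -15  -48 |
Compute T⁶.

tr T = -1 and det T = -6, so the characteristic polynomial is λ² − (-1)λ + (-6) with roots 2 and -3.
Eigenvectors give P = [[-10, -3], [3, 1]] with P⁻¹ = [[-1, -3], [3, 10]], and T = P·diag(2, -3)·P⁻¹.
Then T⁶ = P·diag(64, 729)·P⁻¹ = [[-640, -2187], [192, 729]] · [[-1, -3], [3, 10]] = [[-5921, -19950], [1995, 6714]].

[[-5921, -19950], [1995, 6714]]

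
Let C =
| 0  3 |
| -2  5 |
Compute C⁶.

tr C = 5 and det C = 6, so the characteristic polynomial is λ² − (5)λ + (6) with roots 2 and 3.
Eigenvectors give P = [[3, -1], [2, -1]] with P⁻¹ = [[1, -1], [2, -3]], and C = P·diag(2, 3)·P⁻¹.
Then C⁶ = P·diag(64, 729)·P⁻¹ = [[192, -729], [128, -729]] · [[1, -1], [2, -3]] = [[-1266, 1995], [-1330, 2059]].

[[-1266, 1995], [-1330, 2059]]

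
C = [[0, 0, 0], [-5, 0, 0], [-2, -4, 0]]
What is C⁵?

C is strictly triangular, hence nilpotent: C³ = 0, so C⁵ = 0.

[[0, 0, 0], [0, 0, 0], [0, 0, 0]]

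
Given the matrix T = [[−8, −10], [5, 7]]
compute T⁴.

[[146, 130], [−65, −49]]

tr T = −1 and det T = −6, so the characteristic polynomial is λ² − (−1)λ + (−6) with roots −3 and 2.
Eigenvectors give P = [[2, −1], [−1, 1]] with P⁻¹ = [[1, 1], [1, 2]], and T = P·diag(−3, 2)·P⁻¹.
Then T⁴ = P·diag(81, 16)·P⁻¹ = [[162, −16], [−81, 16]] · [[1, 1], [1, 2]] = [[146, 130], [−65, −49]].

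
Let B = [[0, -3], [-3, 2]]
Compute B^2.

[[9, -6], [-6, 13]]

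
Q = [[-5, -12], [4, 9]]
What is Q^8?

tr Q = 4 and det Q = 3, so the characteristic polynomial is λ² − (4)λ + (3) with roots 3 and 1.
Eigenvectors give P = [[-3, -2], [2, 1]] with P⁻¹ = [[1, 2], [-2, -3]], and Q = P·diag(3, 1)·P⁻¹.
Then Q^8 = P·diag(6561, 1)·P⁻¹ = [[-19683, -2], [13122, 1]] · [[1, 2], [-2, -3]] = [[-19679, -39360], [13120, 26241]].

[[-19679, -39360], [13120, 26241]]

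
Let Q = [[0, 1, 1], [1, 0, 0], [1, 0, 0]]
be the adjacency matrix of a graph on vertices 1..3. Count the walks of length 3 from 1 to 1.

0

The number of length-3 walks from vertex 1 to vertex 1 is entry (1,1) of Q^3, where Q is the adjacency matrix.
Q^2 = [[2, 0, 0], [0, 1, 1], [0, 1, 1]]
Q^3 = [[0, 2, 2], [2, 0, 0], [2, 0, 0]]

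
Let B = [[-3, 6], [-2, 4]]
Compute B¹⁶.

[[-3, 6], [-2, 4]]

B² = B (a projection; rank 1, trace 1), so B¹⁶ = B.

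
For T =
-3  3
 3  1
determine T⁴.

T² = [[18, -6], [-6, 10]]
T³ = [[-72, 48], [48, -8]]
T⁴ = [[360, -168], [-168, 136]]

[[360, -168], [-168, 136]]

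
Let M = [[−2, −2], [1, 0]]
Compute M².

[[2, 4], [−2, −2]]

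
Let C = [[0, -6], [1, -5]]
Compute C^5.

[[390, -1266], [211, -665]]

tr C = -5 and det C = 6, so the characteristic polynomial is λ² − (-5)λ + (6) with roots -2 and -3.
Eigenvectors give P = [[-3, 2], [-1, 1]] with P⁻¹ = [[-1, 2], [-1, 3]], and C = P·diag(-2, -3)·P⁻¹.
Then C^5 = P·diag(-32, -243)·P⁻¹ = [[96, -486], [32, -243]] · [[-1, 2], [-1, 3]] = [[390, -1266], [211, -665]].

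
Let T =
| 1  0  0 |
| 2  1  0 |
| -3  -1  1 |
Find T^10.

T = I + N where N = [[0, 0, 0], [2, 0, 0], [-3, -1, 0]] is strictly lower-triangular, so N^3 = 0.
(I + N)^10 = I + 10·N + 45·N^2 = [[1, 0, 0], [20, 1, 0], [-120, -10, 1]].

[[1, 0, 0], [20, 1, 0], [-120, -10, 1]]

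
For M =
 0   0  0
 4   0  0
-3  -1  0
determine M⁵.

M is strictly triangular, hence nilpotent: M³ = 0, so M⁵ = 0.

[[0, 0, 0], [0, 0, 0], [0, 0, 0]]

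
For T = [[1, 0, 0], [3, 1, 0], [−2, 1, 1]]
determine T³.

[[1, 0, 0], [9, 1, 0], [3, 3, 1]]

T = I + N where N = [[0, 0, 0], [3, 0, 0], [−2, 1, 0]] is strictly lower-triangular, so N³ = 0.
(I + N)³ = I + 3·N + 3·N² = [[1, 0, 0], [9, 1, 0], [3, 3, 1]].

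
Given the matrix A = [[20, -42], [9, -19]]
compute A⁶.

[[442, -882], [189, -377]]

tr A = 1 and det A = -2, so the characteristic polynomial is λ² − (1)λ + (-2) with roots -1 and 2.
Eigenvectors give P = [[2, 7], [1, 3]] with P⁻¹ = [[-3, 7], [1, -2]], and A = P·diag(-1, 2)·P⁻¹.
Then A⁶ = P·diag(1, 64)·P⁻¹ = [[2, 448], [1, 192]] · [[-3, 7], [1, -2]] = [[442, -882], [189, -377]].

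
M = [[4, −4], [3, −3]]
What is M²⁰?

M² = M (a projection; rank 1, trace 1), so M²⁰ = M.

[[4, −4], [3, −3]]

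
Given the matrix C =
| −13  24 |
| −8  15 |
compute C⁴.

[[−239, 480], [−160, 321]]

tr C = 2 and det C = −3, so the characteristic polynomial is λ² − (2)λ + (−3) with roots 3 and −1.
Eigenvectors give P = [[−3, 2], [−2, 1]] with P⁻¹ = [[1, −2], [2, −3]], and C = P·diag(3, −1)·P⁻¹.
Then C⁴ = P·diag(81, 1)·P⁻¹ = [[−243, 2], [−162, 1]] · [[1, −2], [2, −3]] = [[−239, 480], [−160, 321]].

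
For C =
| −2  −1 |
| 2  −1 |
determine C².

[[2, 3], [−6, −1]]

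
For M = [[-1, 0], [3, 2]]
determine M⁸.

tr M = 1 and det M = -2, so the characteristic polynomial is λ² − (1)λ + (-2) with roots -1 and 2.
Eigenvectors give P = [[1, 0], [-1, -1]] with P⁻¹ = [[1, 0], [-1, -1]], and M = P·diag(-1, 2)·P⁻¹.
Then M⁸ = P·diag(1, 256)·P⁻¹ = [[1, 0], [-1, -256]] · [[1, 0], [-1, -1]] = [[1, 0], [255, 256]].

[[1, 0], [255, 256]]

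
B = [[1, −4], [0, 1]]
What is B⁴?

[[1, −16], [0, 1]]

B = I + N where N = [[0, −4], [0, 0]] is strictly upper-triangular, so N² = 0.
(I + N)⁴ = I + 4·N = [[1, −16], [0, 1]].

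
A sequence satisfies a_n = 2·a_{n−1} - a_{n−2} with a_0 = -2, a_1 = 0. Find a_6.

10

With companion matrix A = [[2, -1], [1, 0]], [a_n, a_{n−1}]ᵀ = A·[a_{n−1}, a_{n−2}]ᵀ, so [a_6, a_5]ᵀ = A^5·[a_1, a_0]ᵀ.
A^5 = [[6, -5], [5, -4]], giving [a_6, a_5]ᵀ = [[10], [8]].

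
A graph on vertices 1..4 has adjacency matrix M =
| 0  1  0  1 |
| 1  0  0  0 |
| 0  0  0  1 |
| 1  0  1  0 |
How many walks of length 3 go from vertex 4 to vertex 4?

The number of length-3 walks from vertex 4 to vertex 4 is entry (4,4) of M³, where M is the adjacency matrix.
M² = [[2, 0, 1, 0], [0, 1, 0, 1], [1, 0, 1, 0], [0, 1, 0, 2]]
M³ = [[0, 2, 0, 3], [2, 0, 1, 0], [0, 1, 0, 2], [3, 0, 2, 0]]

0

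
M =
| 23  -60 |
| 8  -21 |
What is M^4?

[[481, -1200], [160, -399]]

tr M = 2 and det M = -3, so the characteristic polynomial is λ² − (2)λ + (-3) with roots -1 and 3.
Eigenvectors give P = [[-5, 3], [-2, 1]] with P⁻¹ = [[1, -3], [2, -5]], and M = P·diag(-1, 3)·P⁻¹.
Then M^4 = P·diag(1, 81)·P⁻¹ = [[-5, 243], [-2, 81]] · [[1, -3], [2, -5]] = [[481, -1200], [160, -399]].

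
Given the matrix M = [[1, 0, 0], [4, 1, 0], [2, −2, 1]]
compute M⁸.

[[1, 0, 0], [32, 1, 0], [−208, −16, 1]]

M = I + N where N = [[0, 0, 0], [4, 0, 0], [2, −2, 0]] is strictly lower-triangular, so N³ = 0.
(I + N)⁸ = I + 8·N + 28·N² = [[1, 0, 0], [32, 1, 0], [−208, −16, 1]].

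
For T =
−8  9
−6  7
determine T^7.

[[−386, 387], [−258, 259]]

tr T = −1 and det T = −2, so the characteristic polynomial is λ² − (−1)λ + (−2) with roots −2 and 1.
Eigenvectors give P = [[3, 1], [2, 1]] with P⁻¹ = [[1, −1], [−2, 3]], and T = P·diag(−2, 1)·P⁻¹.
Then T^7 = P·diag(−128, 1)·P⁻¹ = [[−384, 1], [−256, 1]] · [[1, −1], [−2, 3]] = [[−386, 387], [−258, 259]].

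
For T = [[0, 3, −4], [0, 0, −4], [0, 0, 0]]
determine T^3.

T is strictly triangular, hence nilpotent: T^3 = 0, so T^3 = 0.

[[0, 0, 0], [0, 0, 0], [0, 0, 0]]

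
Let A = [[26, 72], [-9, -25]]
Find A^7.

[[1160, 3096], [-387, -1033]]

tr A = 1 and det A = -2, so the characteristic polynomial is λ² − (1)λ + (-2) with roots -1 and 2.
Eigenvectors give P = [[8, 3], [-3, -1]] with P⁻¹ = [[-1, -3], [3, 8]], and A = P·diag(-1, 2)·P⁻¹.
Then A^7 = P·diag(-1, 128)·P⁻¹ = [[-8, 384], [3, -128]] · [[-1, -3], [3, 8]] = [[1160, 3096], [-387, -1033]].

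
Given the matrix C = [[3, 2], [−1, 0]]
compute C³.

[[15, 14], [−7, −6]]

tr C = 3 and det C = 2, so the characteristic polynomial is λ² − (3)λ + (2) with roots 2 and 1.
Eigenvectors give P = [[−2, −1], [1, 1]] with P⁻¹ = [[−1, −1], [1, 2]], and C = P·diag(2, 1)·P⁻¹.
Then C³ = P·diag(8, 1)·P⁻¹ = [[−16, −1], [8, 1]] · [[−1, −1], [1, 2]] = [[15, 14], [−7, −6]].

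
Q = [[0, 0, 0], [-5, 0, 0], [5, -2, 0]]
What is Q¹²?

Q is strictly triangular, hence nilpotent: Q³ = 0, so Q¹² = 0.

[[0, 0, 0], [0, 0, 0], [0, 0, 0]]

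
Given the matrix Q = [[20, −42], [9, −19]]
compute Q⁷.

[[902, −1806], [387, −775]]

tr Q = 1 and det Q = −2, so the characteristic polynomial is λ² − (1)λ + (−2) with roots 2 and −1.
Eigenvectors give P = [[7, 2], [3, 1]] with P⁻¹ = [[1, −2], [−3, 7]], and Q = P·diag(2, −1)·P⁻¹.
Then Q⁷ = P·diag(128, −1)·P⁻¹ = [[896, −2], [384, −1]] · [[1, −2], [−3, 7]] = [[902, −1806], [387, −775]].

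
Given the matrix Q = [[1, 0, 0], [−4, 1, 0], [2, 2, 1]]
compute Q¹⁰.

Q = I + N where N = [[0, 0, 0], [−4, 0, 0], [2, 2, 0]] is strictly lower-triangular, so N³ = 0.
(I + N)¹⁰ = I + 10·N + 45·N² = [[1, 0, 0], [−40, 1, 0], [−340, 20, 1]].

[[1, 0, 0], [−40, 1, 0], [−340, 20, 1]]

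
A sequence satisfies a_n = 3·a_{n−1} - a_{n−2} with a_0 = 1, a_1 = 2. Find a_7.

With companion matrix C = [[3, -1], [1, 0]], [a_n, a_{n−1}]ᵀ = C·[a_{n−1}, a_{n−2}]ᵀ, so [a_7, a_6]ᵀ = C^6·[a_1, a_0]ᵀ.
C^6 = [[377, -144], [144, -55]], giving [a_7, a_6]ᵀ = [[610], [233]].

610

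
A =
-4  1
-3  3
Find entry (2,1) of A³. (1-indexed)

-30

A² = [[13, -1], [3, 6]]
A³ = [[-49, 10], [-30, 21]]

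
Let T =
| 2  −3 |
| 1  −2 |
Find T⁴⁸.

[[1, 0], [0, 1]]

T² = I (check: tr T = 0 and det T = −1), so T⁴⁸ = I since 48 is even.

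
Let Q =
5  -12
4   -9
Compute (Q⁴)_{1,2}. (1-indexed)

tr Q = -4 and det Q = 3, so the characteristic polynomial is λ² − (-4)λ + (3) with roots -3 and -1.
Eigenvectors give P = [[-3, 2], [-2, 1]] with P⁻¹ = [[1, -2], [2, -3]], and Q = P·diag(-3, -1)·P⁻¹.
Then Q⁴ = P·diag(81, 1)·P⁻¹ = [[-243, 2], [-162, 1]] · [[1, -2], [2, -3]] = [[-239, 480], [-160, 321]].

480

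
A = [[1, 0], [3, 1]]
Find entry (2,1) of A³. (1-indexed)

A = I + N where N = [[0, 0], [3, 0]] is strictly lower-triangular, so N² = 0.
(I + N)³ = I + 3·N = [[1, 0], [9, 1]].

9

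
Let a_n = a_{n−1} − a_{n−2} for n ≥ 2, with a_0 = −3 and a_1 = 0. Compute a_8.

With companion matrix A = [[1, −1], [1, 0]], [a_n, a_{n−1}]ᵀ = A·[a_{n−1}, a_{n−2}]ᵀ, so [a_8, a_7]ᵀ = A⁷·[a_1, a_0]ᵀ.
A⁷ = [[1, −1], [1, 0]], giving [a_8, a_7]ᵀ = [[3], [0]].

3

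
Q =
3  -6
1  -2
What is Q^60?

[[3, -6], [1, -2]]

Q² = Q (a projection; rank 1, trace 1), so Q^60 = Q.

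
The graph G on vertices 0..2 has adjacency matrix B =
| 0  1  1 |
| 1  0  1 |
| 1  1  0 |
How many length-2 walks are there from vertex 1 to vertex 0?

1

The number of length-2 walks from vertex 1 to vertex 0 is entry (1,0) of B², where B is the adjacency matrix.
B² = [[2, 1, 1], [1, 2, 1], [1, 1, 2]]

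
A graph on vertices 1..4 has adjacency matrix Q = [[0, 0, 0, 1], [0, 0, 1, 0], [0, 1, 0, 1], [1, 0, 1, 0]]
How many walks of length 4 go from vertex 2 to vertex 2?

The number of length-4 walks from vertex 2 to vertex 2 is entry (2,2) of Q⁴, where Q is the adjacency matrix.
Q² = [[1, 0, 1, 0], [0, 1, 0, 1], [1, 0, 2, 0], [0, 1, 0, 2]]
Q³ = [[0, 1, 0, 2], [1, 0, 2, 0], [0, 2, 0, 3], [2, 0, 3, 0]]
Q⁴ = [[2, 0, 3, 0], [0, 2, 0, 3], [3, 0, 5, 0], [0, 3, 0, 5]]

2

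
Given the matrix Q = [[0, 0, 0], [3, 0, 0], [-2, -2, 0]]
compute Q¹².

Q is strictly triangular, hence nilpotent: Q³ = 0, so Q¹² = 0.

[[0, 0, 0], [0, 0, 0], [0, 0, 0]]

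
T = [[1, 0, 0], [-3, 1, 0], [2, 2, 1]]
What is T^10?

T = I + N where N = [[0, 0, 0], [-3, 0, 0], [2, 2, 0]] is strictly lower-triangular, so N^3 = 0.
(I + N)^10 = I + 10·N + 45·N^2 = [[1, 0, 0], [-30, 1, 0], [-250, 20, 1]].

[[1, 0, 0], [-30, 1, 0], [-250, 20, 1]]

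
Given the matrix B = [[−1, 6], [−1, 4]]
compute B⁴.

tr B = 3 and det B = 2, so the characteristic polynomial is λ² − (3)λ + (2) with roots 2 and 1.
Eigenvectors give P = [[−2, 3], [−1, 1]] with P⁻¹ = [[1, −3], [1, −2]], and B = P·diag(2, 1)·P⁻¹.
Then B⁴ = P·diag(16, 1)·P⁻¹ = [[−32, 3], [−16, 1]] · [[1, −3], [1, −2]] = [[−29, 90], [−15, 46]].

[[−29, 90], [−15, 46]]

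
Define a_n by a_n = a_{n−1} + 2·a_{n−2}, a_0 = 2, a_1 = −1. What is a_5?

9

With companion matrix Q = [[1, 2], [1, 0]], [a_n, a_{n−1}]ᵀ = Q·[a_{n−1}, a_{n−2}]ᵀ, so [a_5, a_4]ᵀ = Q⁴·[a_1, a_0]ᵀ.
Q⁴ = [[11, 10], [5, 6]], giving [a_5, a_4]ᵀ = [[9], [7]].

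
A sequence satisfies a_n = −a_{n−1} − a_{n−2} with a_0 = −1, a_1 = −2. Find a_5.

With companion matrix A = [[−1, −1], [1, 0]], [a_n, a_{n−1}]ᵀ = A·[a_{n−1}, a_{n−2}]ᵀ, so [a_5, a_4]ᵀ = A⁴·[a_1, a_0]ᵀ.
A⁴ = [[−1, −1], [1, 0]], giving [a_5, a_4]ᵀ = [[3], [−2]].

3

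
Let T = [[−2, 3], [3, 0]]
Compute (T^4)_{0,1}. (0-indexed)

−132

T^2 = [[13, −6], [−6, 9]]
T^3 = [[−44, 39], [39, −18]]
T^4 = [[205, −132], [−132, 117]]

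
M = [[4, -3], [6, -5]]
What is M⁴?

[[-14, 15], [-30, 31]]

tr M = -1 and det M = -2, so the characteristic polynomial is λ² − (-1)λ + (-2) with roots 1 and -2.
Eigenvectors give P = [[1, -1], [1, -2]] with P⁻¹ = [[2, -1], [1, -1]], and M = P·diag(1, -2)·P⁻¹.
Then M⁴ = P·diag(1, 16)·P⁻¹ = [[1, -16], [1, -32]] · [[2, -1], [1, -1]] = [[-14, 15], [-30, 31]].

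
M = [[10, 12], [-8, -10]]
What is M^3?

[[40, 48], [-32, -40]]

tr M = 0 and det M = -4, so the characteristic polynomial is λ² − (0)λ + (-4) with roots 2 and -2.
Eigenvectors give P = [[3, -1], [-2, 1]] with P⁻¹ = [[1, 1], [2, 3]], and M = P·diag(2, -2)·P⁻¹.
Then M^3 = P·diag(8, -8)·P⁻¹ = [[24, 8], [-16, -8]] · [[1, 1], [2, 3]] = [[40, 48], [-32, -40]].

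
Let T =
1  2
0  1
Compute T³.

[[1, 6], [0, 1]]

T = I + N where N = [[0, 2], [0, 0]] is strictly upper-triangular, so N² = 0.
(I + N)³ = I + 3·N = [[1, 6], [0, 1]].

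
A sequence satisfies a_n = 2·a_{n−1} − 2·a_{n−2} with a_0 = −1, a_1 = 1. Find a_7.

With companion matrix Q = [[2, −2], [1, 0]], [a_n, a_{n−1}]ᵀ = Q·[a_{n−1}, a_{n−2}]ᵀ, so [a_7, a_6]ᵀ = Q⁶·[a_1, a_0]ᵀ.
Q⁶ = [[−8, 16], [−8, 8]], giving [a_7, a_6]ᵀ = [[−24], [−16]].

−24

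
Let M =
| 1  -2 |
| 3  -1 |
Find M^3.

[[-5, 10], [-15, 5]]

M^2 = [[-5, 0], [0, -5]]
M^3 = [[-5, 10], [-15, 5]]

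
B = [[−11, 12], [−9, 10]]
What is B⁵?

[[−131, 132], [−99, 100]]

tr B = −1 and det B = −2, so the characteristic polynomial is λ² − (−1)λ + (−2) with roots −2 and 1.
Eigenvectors give P = [[4, 1], [3, 1]] with P⁻¹ = [[1, −1], [−3, 4]], and B = P·diag(−2, 1)·P⁻¹.
Then B⁵ = P·diag(−32, 1)·P⁻¹ = [[−128, 1], [−96, 1]] · [[1, −1], [−3, 4]] = [[−131, 132], [−99, 100]].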